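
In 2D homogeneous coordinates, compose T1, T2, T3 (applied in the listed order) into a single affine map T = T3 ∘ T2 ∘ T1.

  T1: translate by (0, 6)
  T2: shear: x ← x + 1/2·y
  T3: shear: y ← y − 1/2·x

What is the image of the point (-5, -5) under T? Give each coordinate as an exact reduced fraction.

T1 translate by (0, 6): (-5, -5) → (-5, 1)
T2 shear: x ← x + 1/2·y: (-5, 1) → (-9/2, 1)
T3 shear: y ← y − 1/2·x: (-9/2, 1) → (-9/2, 13/4)

T(p) = (-9/2, 13/4)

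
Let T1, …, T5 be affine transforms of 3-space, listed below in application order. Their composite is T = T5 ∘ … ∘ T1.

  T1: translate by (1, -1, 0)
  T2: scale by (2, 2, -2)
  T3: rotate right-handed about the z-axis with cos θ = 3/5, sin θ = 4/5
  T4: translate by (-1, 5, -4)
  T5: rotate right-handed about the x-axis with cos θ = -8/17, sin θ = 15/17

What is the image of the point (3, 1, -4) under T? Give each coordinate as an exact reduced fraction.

T1 translate by (1, -1, 0): (3, 1, -4) → (4, 0, -4)
T2 scale by (2, 2, -2): (4, 0, -4) → (8, 0, 8)
T3 rotate right-handed about the z-axis with cos θ = 3/5, sin θ = 4/5: (8, 0, 8) → (24/5, 32/5, 8)
T4 translate by (-1, 5, -4): (24/5, 32/5, 8) → (19/5, 57/5, 4)
T5 rotate right-handed about the x-axis with cos θ = -8/17, sin θ = 15/17: (19/5, 57/5, 4) → (19/5, -756/85, 139/17)

T(p) = (19/5, -756/85, 139/17)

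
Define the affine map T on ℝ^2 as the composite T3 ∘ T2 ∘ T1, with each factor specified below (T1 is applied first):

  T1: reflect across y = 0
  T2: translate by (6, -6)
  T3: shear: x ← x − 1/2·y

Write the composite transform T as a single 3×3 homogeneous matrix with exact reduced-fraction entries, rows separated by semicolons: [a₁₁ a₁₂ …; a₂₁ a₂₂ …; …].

T = [1 1/2 9; 0 -1 -6; 0 0 1]

T1 = [1 0 0; 0 -1 0; 0 0 1]
T2·T1 = [1 0 6; 0 -1 -6; 0 0 1]
T3·…·T1 = [1 1/2 9; 0 -1 -6; 0 0 1]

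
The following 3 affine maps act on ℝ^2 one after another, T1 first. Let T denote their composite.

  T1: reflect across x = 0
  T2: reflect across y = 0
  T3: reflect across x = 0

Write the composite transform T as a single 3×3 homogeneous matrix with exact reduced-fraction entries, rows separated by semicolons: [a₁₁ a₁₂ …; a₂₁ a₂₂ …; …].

T = [1 0 0; 0 -1 0; 0 0 1]

T1 = [-1 0 0; 0 1 0; 0 0 1]
T2·T1 = [-1 0 0; 0 -1 0; 0 0 1]
T3·…·T1 = [1 0 0; 0 -1 0; 0 0 1]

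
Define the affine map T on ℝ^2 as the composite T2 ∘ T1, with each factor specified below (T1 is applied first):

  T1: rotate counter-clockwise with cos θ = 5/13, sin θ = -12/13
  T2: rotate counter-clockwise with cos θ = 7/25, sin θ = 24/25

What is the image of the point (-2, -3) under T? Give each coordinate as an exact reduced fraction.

T(p) = (-538/325, -1041/325)

T1 rotate counter-clockwise with cos θ = 5/13, sin θ = -12/13: (-2, -3) → (-46/13, 9/13)
T2 rotate counter-clockwise with cos θ = 7/25, sin θ = 24/25: (-46/13, 9/13) → (-538/325, -1041/325)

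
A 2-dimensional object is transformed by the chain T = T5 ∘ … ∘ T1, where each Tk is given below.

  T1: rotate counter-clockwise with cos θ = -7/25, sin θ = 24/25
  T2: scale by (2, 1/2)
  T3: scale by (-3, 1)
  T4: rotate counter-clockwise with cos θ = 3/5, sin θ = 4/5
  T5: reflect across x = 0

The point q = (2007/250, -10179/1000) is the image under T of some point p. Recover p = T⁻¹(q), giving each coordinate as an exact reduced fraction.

T1 = [-7/25 -24/25 0; 24/25 -7/25 0; 0 0 1]
T2·T1 = [-14/25 -48/25 0; 12/25 -7/50 0; 0 0 1]
T3·…·T1 = [42/25 144/25 0; 12/25 -7/50 0; 0 0 1]
T4·…·T1 = [78/125 446/125 0; 204/125 1131/250 0; 0 0 1]
T5·…·T1 = [-78/125 -446/125 0; 204/125 1131/250 0; 0 0 1]
det M = 3; M⁻¹ = [377/250 446/375 0; -68/125 -26/125 0; 0 0 1]
M⁻¹ · (2007/250, -10179/1000)ᵀ = (0, -9/4)ᵀ

p = (0, -9/4)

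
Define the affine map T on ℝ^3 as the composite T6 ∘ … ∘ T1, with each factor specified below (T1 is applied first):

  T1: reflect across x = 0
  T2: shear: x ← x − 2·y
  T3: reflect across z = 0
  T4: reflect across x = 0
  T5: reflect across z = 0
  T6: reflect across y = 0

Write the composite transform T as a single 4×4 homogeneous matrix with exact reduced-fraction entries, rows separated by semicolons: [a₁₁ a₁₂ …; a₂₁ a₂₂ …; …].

T = [1 2 0 0; 0 -1 0 0; 0 0 1 0; 0 0 0 1]

T1 = [-1 0 0 0; 0 1 0 0; 0 0 1 0; 0 0 0 1]
T2·T1 = [-1 -2 0 0; 0 1 0 0; 0 0 1 0; 0 0 0 1]
T3·…·T1 = [-1 -2 0 0; 0 1 0 0; 0 0 -1 0; 0 0 0 1]
T4·…·T1 = [1 2 0 0; 0 1 0 0; 0 0 -1 0; 0 0 0 1]
T5·…·T1 = [1 2 0 0; 0 1 0 0; 0 0 1 0; 0 0 0 1]
T6·…·T1 = [1 2 0 0; 0 -1 0 0; 0 0 1 0; 0 0 0 1]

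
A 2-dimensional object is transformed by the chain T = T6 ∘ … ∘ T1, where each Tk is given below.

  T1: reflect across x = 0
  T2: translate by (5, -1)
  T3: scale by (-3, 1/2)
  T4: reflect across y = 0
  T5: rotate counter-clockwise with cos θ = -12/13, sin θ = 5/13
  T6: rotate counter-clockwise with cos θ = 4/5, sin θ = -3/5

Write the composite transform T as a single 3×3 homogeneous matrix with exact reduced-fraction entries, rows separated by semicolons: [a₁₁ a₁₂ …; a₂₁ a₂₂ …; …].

T = [-99/65 28/65 467/65; 168/65 33/130 -1713/130; 0 0 1]

T1 = [-1 0 0; 0 1 0; 0 0 1]
T2·T1 = [-1 0 5; 0 1 -1; 0 0 1]
T3·…·T1 = [3 0 -15; 0 1/2 -1/2; 0 0 1]
T4·…·T1 = [3 0 -15; 0 -1/2 1/2; 0 0 1]
T5·…·T1 = [-36/13 5/26 355/26; 15/13 6/13 -81/13; 0 0 1]
T6·…·T1 = [-99/65 28/65 467/65; 168/65 33/130 -1713/130; 0 0 1]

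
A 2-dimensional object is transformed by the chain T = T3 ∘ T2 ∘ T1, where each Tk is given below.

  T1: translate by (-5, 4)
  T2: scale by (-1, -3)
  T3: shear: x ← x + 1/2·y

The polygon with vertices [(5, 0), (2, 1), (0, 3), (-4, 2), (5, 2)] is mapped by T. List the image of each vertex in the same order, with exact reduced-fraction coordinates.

T1 translate by (-5, 4): (5, 0) → (0, 4); (2, 1) → (-3, 5); (0, 3) → (-5, 7); (-4, 2) → (-9, 6); (5, 2) → (0, 6)
T2 scale by (-1, -3): (0, 4) → (0, -12); (-3, 5) → (3, -15); (-5, 7) → (5, -21); (-9, 6) → (9, -18); (0, 6) → (0, -18)
T3 shear: x ← x + 1/2·y: (0, -12) → (-6, -12); (3, -15) → (-9/2, -15); (5, -21) → (-11/2, -21); (9, -18) → (0, -18); (0, -18) → (-9, -18)

image vertices: (-6, -12), (-9/2, -15), (-11/2, -21), (0, -18), (-9, -18)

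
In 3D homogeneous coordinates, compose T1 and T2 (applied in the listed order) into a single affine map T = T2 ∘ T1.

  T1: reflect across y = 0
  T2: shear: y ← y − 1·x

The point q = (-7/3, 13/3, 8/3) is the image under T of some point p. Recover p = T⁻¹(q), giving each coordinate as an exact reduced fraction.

T1 = [1 0 0 0; 0 -1 0 0; 0 0 1 0; 0 0 0 1]
T2·T1 = [1 0 0 0; -1 -1 0 0; 0 0 1 0; 0 0 0 1]
det M = -1; M⁻¹ = [1 0 0 0; -1 -1 0 0; 0 0 1 0; 0 0 0 1]
M⁻¹ · (-7/3, 13/3, 8/3)ᵀ = (-7/3, -2, 8/3)ᵀ

p = (-7/3, -2, 8/3)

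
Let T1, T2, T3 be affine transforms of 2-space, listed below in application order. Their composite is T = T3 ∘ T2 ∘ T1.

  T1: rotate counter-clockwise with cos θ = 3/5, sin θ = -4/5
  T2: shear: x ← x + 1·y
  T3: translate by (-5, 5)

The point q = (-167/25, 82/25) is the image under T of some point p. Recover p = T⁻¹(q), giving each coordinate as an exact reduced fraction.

T1 = [3/5 4/5 0; -4/5 3/5 0; 0 0 1]
T2·T1 = [-1/5 7/5 0; -4/5 3/5 0; 0 0 1]
T3·…·T1 = [-1/5 7/5 -5; -4/5 3/5 5; 0 0 1]
det M = 1; M⁻¹ = [3/5 -7/5 10; 4/5 -1/5 5; 0 0 1]
M⁻¹ · (-167/25, 82/25)ᵀ = (7/5, -1)ᵀ

p = (7/5, -1)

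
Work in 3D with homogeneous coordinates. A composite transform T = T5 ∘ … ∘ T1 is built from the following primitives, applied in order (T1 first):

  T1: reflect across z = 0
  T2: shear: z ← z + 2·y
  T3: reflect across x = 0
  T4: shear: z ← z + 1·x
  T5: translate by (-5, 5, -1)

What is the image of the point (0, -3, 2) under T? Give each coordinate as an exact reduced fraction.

T1 reflect across z = 0: (0, -3, 2) → (0, -3, -2)
T2 shear: z ← z + 2·y: (0, -3, -2) → (0, -3, -8)
T3 reflect across x = 0: (0, -3, -8) → (0, -3, -8)
T4 shear: z ← z + 1·x: (0, -3, -8) → (0, -3, -8)
T5 translate by (-5, 5, -1): (0, -3, -8) → (-5, 2, -9)

T(p) = (-5, 2, -9)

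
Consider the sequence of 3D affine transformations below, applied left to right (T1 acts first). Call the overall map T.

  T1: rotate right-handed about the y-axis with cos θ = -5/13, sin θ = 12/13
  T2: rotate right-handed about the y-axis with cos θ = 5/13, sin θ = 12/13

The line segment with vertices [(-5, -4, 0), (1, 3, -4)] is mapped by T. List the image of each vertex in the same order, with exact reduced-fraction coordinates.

image vertices: (5, -4, 0), (-1, 3, 4)

T1 rotate right-handed about the y-axis with cos θ = -5/13, sin θ = 12/13: (-5, -4, 0) → (25/13, -4, 60/13); (1, 3, -4) → (-53/13, 3, 8/13)
T2 rotate right-handed about the y-axis with cos θ = 5/13, sin θ = 12/13: (25/13, -4, 60/13) → (5, -4, 0); (-53/13, 3, 8/13) → (-1, 3, 4)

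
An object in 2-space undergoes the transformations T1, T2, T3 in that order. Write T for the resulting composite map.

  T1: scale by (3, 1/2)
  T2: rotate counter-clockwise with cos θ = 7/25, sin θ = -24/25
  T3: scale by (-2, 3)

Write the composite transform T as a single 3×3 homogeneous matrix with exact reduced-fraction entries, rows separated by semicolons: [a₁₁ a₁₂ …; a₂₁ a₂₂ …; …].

T1 = [3 0 0; 0 1/2 0; 0 0 1]
T2·T1 = [21/25 12/25 0; -72/25 7/50 0; 0 0 1]
T3·…·T1 = [-42/25 -24/25 0; -216/25 21/50 0; 0 0 1]

T = [-42/25 -24/25 0; -216/25 21/50 0; 0 0 1]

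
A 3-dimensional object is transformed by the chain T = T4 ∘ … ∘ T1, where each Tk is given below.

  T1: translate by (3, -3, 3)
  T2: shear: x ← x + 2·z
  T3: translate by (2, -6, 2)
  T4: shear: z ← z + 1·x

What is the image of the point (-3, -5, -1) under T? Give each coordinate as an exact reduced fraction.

T(p) = (6, -14, 10)

T1 translate by (3, -3, 3): (-3, -5, -1) → (0, -8, 2)
T2 shear: x ← x + 2·z: (0, -8, 2) → (4, -8, 2)
T3 translate by (2, -6, 2): (4, -8, 2) → (6, -14, 4)
T4 shear: z ← z + 1·x: (6, -14, 4) → (6, -14, 10)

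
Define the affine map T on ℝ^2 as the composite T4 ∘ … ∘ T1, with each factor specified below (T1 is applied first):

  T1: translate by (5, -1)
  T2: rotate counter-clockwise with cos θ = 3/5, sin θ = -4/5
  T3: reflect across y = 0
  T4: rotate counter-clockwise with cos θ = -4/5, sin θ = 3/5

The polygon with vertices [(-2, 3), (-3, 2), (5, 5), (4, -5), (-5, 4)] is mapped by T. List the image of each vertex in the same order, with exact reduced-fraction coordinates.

image vertices: (-86/25, 27/25), (-11/5, 2/5), (-268/25, 26/25), (-174/25, -207/25), (-21/25, 72/25)

T1 translate by (5, -1): (-2, 3) → (3, 2); (-3, 2) → (2, 1); (5, 5) → (10, 4); (4, -5) → (9, -6); (-5, 4) → (0, 3)
T2 rotate counter-clockwise with cos θ = 3/5, sin θ = -4/5: (3, 2) → (17/5, -6/5); (2, 1) → (2, -1); (10, 4) → (46/5, -28/5); (9, -6) → (3/5, -54/5); (0, 3) → (12/5, 9/5)
T3 reflect across y = 0: (17/5, -6/5) → (17/5, 6/5); (2, -1) → (2, 1); (46/5, -28/5) → (46/5, 28/5); (3/5, -54/5) → (3/5, 54/5); (12/5, 9/5) → (12/5, -9/5)
T4 rotate counter-clockwise with cos θ = -4/5, sin θ = 3/5: (17/5, 6/5) → (-86/25, 27/25); (2, 1) → (-11/5, 2/5); (46/5, 28/5) → (-268/25, 26/25); (3/5, 54/5) → (-174/25, -207/25); (12/5, -9/5) → (-21/25, 72/25)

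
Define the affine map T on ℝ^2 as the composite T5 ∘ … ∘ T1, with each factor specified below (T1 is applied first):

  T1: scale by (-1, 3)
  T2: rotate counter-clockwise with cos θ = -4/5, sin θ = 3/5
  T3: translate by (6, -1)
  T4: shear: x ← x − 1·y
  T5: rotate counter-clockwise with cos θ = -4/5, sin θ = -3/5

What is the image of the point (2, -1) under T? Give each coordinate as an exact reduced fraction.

T(p) = (-181/25, -142/25)

T1 scale by (-1, 3): (2, -1) → (-2, -3)
T2 rotate counter-clockwise with cos θ = -4/5, sin θ = 3/5: (-2, -3) → (17/5, 6/5)
T3 translate by (6, -1): (17/5, 6/5) → (47/5, 1/5)
T4 shear: x ← x − 1·y: (47/5, 1/5) → (46/5, 1/5)
T5 rotate counter-clockwise with cos θ = -4/5, sin θ = -3/5: (46/5, 1/5) → (-181/25, -142/25)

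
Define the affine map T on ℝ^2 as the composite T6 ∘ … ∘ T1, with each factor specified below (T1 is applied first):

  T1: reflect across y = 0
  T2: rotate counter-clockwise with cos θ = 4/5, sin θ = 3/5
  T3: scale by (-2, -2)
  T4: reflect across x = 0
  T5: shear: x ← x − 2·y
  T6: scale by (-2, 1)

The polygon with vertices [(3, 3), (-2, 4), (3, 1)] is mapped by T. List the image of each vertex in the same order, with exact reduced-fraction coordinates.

image vertices: (-12, 6/5), (32, 44/5), (-20, -2)

T1 reflect across y = 0: (3, 3) → (3, -3); (-2, 4) → (-2, -4); (3, 1) → (3, -1)
T2 rotate counter-clockwise with cos θ = 4/5, sin θ = 3/5: (3, -3) → (21/5, -3/5); (-2, -4) → (4/5, -22/5); (3, -1) → (3, 1)
T3 scale by (-2, -2): (21/5, -3/5) → (-42/5, 6/5); (4/5, -22/5) → (-8/5, 44/5); (3, 1) → (-6, -2)
T4 reflect across x = 0: (-42/5, 6/5) → (42/5, 6/5); (-8/5, 44/5) → (8/5, 44/5); (-6, -2) → (6, -2)
T5 shear: x ← x − 2·y: (42/5, 6/5) → (6, 6/5); (8/5, 44/5) → (-16, 44/5); (6, -2) → (10, -2)
T6 scale by (-2, 1): (6, 6/5) → (-12, 6/5); (-16, 44/5) → (32, 44/5); (10, -2) → (-20, -2)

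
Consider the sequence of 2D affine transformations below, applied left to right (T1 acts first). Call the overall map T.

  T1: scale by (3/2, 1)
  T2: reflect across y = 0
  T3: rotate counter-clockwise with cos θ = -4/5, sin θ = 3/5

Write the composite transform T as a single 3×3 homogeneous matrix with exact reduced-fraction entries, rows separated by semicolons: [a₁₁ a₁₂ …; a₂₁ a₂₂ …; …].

T1 = [3/2 0 0; 0 1 0; 0 0 1]
T2·T1 = [3/2 0 0; 0 -1 0; 0 0 1]
T3·…·T1 = [-6/5 3/5 0; 9/10 4/5 0; 0 0 1]

T = [-6/5 3/5 0; 9/10 4/5 0; 0 0 1]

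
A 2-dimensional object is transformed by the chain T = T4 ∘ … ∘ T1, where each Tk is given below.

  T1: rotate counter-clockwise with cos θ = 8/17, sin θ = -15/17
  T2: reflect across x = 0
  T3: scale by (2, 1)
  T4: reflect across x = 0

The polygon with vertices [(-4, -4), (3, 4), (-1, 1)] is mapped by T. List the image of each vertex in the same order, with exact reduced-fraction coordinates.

image vertices: (-184/17, 28/17), (168/17, -13/17), (14/17, 23/17)

T1 rotate counter-clockwise with cos θ = 8/17, sin θ = -15/17: (-4, -4) → (-92/17, 28/17); (3, 4) → (84/17, -13/17); (-1, 1) → (7/17, 23/17)
T2 reflect across x = 0: (-92/17, 28/17) → (92/17, 28/17); (84/17, -13/17) → (-84/17, -13/17); (7/17, 23/17) → (-7/17, 23/17)
T3 scale by (2, 1): (92/17, 28/17) → (184/17, 28/17); (-84/17, -13/17) → (-168/17, -13/17); (-7/17, 23/17) → (-14/17, 23/17)
T4 reflect across x = 0: (184/17, 28/17) → (-184/17, 28/17); (-168/17, -13/17) → (168/17, -13/17); (-14/17, 23/17) → (14/17, 23/17)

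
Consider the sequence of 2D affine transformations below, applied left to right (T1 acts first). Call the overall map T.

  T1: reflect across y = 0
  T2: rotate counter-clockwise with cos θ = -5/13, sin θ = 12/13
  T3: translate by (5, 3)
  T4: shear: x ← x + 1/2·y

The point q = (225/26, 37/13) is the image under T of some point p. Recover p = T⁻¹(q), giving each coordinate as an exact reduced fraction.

p = (-1, 2)

T1 = [1 0 0; 0 -1 0; 0 0 1]
T2·T1 = [-5/13 12/13 0; 12/13 5/13 0; 0 0 1]
T3·…·T1 = [-5/13 12/13 5; 12/13 5/13 3; 0 0 1]
T4·…·T1 = [1/13 29/26 13/2; 12/13 5/13 3; 0 0 1]
det M = -1; M⁻¹ = [-5/13 29/26 -11/13; 12/13 -1/13 -75/13; 0 0 1]
M⁻¹ · (225/26, 37/13)ᵀ = (-1, 2)ᵀ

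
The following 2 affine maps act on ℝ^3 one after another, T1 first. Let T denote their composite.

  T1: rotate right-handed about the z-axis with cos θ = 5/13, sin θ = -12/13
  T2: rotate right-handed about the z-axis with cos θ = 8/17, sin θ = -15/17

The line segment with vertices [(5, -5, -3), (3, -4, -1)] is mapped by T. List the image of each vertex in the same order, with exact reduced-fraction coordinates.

T1 rotate right-handed about the z-axis with cos θ = 5/13, sin θ = -12/13: (5, -5, -3) → (-35/13, -85/13, -3); (3, -4, -1) → (-33/13, -56/13, -1)
T2 rotate right-handed about the z-axis with cos θ = 8/17, sin θ = -15/17: (-35/13, -85/13, -3) → (-1555/221, -155/221, -3); (-33/13, -56/13, -1) → (-1104/221, 47/221, -1)

image vertices: (-1555/221, -155/221, -3), (-1104/221, 47/221, -1)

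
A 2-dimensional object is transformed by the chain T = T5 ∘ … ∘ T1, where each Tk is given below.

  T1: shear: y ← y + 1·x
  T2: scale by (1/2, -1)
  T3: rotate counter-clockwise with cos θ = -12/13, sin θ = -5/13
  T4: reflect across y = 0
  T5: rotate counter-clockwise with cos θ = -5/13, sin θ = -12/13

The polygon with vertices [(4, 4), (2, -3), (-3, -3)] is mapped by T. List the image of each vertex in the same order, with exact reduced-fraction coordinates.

T1 shear: y ← y + 1·x: (4, 4) → (4, 8); (2, -3) → (2, -1); (-3, -3) → (-3, -6)
T2 scale by (1/2, -1): (4, 8) → (2, -8); (2, -1) → (1, 1); (-3, -6) → (-3/2, 6)
T3 rotate counter-clockwise with cos θ = -12/13, sin θ = -5/13: (2, -8) → (-64/13, 86/13); (1, 1) → (-7/13, -17/13); (-3/2, 6) → (48/13, -129/26)
T4 reflect across y = 0: (-64/13, 86/13) → (-64/13, -86/13); (-7/13, -17/13) → (-7/13, 17/13); (48/13, -129/26) → (48/13, 129/26)
T5 rotate counter-clockwise with cos θ = -5/13, sin θ = -12/13: (-64/13, -86/13) → (-712/169, 1198/169); (-7/13, 17/13) → (239/169, -1/169); (48/13, 129/26) → (534/169, -1797/338)

image vertices: (-712/169, 1198/169), (239/169, -1/169), (534/169, -1797/338)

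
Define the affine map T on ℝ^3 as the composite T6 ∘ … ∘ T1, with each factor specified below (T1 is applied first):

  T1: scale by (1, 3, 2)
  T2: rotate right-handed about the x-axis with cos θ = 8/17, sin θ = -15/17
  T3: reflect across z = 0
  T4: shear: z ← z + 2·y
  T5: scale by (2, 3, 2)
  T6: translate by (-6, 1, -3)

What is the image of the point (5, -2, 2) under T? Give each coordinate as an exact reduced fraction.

T(p) = (4, 53/17, -247/17)

T1 scale by (1, 3, 2): (5, -2, 2) → (5, -6, 4)
T2 rotate right-handed about the x-axis with cos θ = 8/17, sin θ = -15/17: (5, -6, 4) → (5, 12/17, 122/17)
T3 reflect across z = 0: (5, 12/17, 122/17) → (5, 12/17, -122/17)
T4 shear: z ← z + 2·y: (5, 12/17, -122/17) → (5, 12/17, -98/17)
T5 scale by (2, 3, 2): (5, 12/17, -98/17) → (10, 36/17, -196/17)
T6 translate by (-6, 1, -3): (10, 36/17, -196/17) → (4, 53/17, -247/17)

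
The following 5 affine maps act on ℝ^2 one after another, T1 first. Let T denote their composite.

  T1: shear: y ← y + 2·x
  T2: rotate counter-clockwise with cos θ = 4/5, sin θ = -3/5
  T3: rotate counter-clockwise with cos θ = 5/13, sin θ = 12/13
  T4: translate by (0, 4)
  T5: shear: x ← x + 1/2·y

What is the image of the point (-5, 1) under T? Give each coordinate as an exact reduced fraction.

T1 shear: y ← y + 2·x: (-5, 1) → (-5, -9)
T2 rotate counter-clockwise with cos θ = 4/5, sin θ = -3/5: (-5, -9) → (-47/5, -21/5)
T3 rotate counter-clockwise with cos θ = 5/13, sin θ = 12/13: (-47/5, -21/5) → (17/65, -669/65)
T4 translate by (0, 4): (17/65, -669/65) → (17/65, -409/65)
T5 shear: x ← x + 1/2·y: (17/65, -409/65) → (-75/26, -409/65)

T(p) = (-75/26, -409/65)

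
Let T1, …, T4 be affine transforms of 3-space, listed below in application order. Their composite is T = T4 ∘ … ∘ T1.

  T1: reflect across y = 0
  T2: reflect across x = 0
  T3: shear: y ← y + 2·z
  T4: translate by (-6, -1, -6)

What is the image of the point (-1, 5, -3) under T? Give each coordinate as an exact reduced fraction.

T1 reflect across y = 0: (-1, 5, -3) → (-1, -5, -3)
T2 reflect across x = 0: (-1, -5, -3) → (1, -5, -3)
T3 shear: y ← y + 2·z: (1, -5, -3) → (1, -11, -3)
T4 translate by (-6, -1, -6): (1, -11, -3) → (-5, -12, -9)

T(p) = (-5, -12, -9)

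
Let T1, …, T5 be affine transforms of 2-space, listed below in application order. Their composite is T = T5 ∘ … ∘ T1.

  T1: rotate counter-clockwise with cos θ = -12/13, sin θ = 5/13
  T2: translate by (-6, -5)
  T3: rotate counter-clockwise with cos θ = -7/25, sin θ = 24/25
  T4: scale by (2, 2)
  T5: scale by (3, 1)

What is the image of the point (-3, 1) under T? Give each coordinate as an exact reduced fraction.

T(p) = (15222/325, -968/325)

T1 rotate counter-clockwise with cos θ = -12/13, sin θ = 5/13: (-3, 1) → (31/13, -27/13)
T2 translate by (-6, -5): (31/13, -27/13) → (-47/13, -92/13)
T3 rotate counter-clockwise with cos θ = -7/25, sin θ = 24/25: (-47/13, -92/13) → (2537/325, -484/325)
T4 scale by (2, 2): (2537/325, -484/325) → (5074/325, -968/325)
T5 scale by (3, 1): (5074/325, -968/325) → (15222/325, -968/325)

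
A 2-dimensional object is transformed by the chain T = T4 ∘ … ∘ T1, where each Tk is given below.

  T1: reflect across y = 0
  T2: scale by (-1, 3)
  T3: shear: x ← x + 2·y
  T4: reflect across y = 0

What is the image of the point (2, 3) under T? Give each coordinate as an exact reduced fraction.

T(p) = (-20, 9)

T1 reflect across y = 0: (2, 3) → (2, -3)
T2 scale by (-1, 3): (2, -3) → (-2, -9)
T3 shear: x ← x + 2·y: (-2, -9) → (-20, -9)
T4 reflect across y = 0: (-20, -9) → (-20, 9)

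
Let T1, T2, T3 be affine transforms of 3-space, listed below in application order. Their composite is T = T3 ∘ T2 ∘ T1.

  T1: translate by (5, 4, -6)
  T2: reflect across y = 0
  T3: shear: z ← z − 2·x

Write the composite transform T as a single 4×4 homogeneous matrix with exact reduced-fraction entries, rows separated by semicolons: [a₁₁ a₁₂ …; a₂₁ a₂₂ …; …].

T = [1 0 0 5; 0 -1 0 -4; -2 0 1 -16; 0 0 0 1]

T1 = [1 0 0 5; 0 1 0 4; 0 0 1 -6; 0 0 0 1]
T2·T1 = [1 0 0 5; 0 -1 0 -4; 0 0 1 -6; 0 0 0 1]
T3·…·T1 = [1 0 0 5; 0 -1 0 -4; -2 0 1 -16; 0 0 0 1]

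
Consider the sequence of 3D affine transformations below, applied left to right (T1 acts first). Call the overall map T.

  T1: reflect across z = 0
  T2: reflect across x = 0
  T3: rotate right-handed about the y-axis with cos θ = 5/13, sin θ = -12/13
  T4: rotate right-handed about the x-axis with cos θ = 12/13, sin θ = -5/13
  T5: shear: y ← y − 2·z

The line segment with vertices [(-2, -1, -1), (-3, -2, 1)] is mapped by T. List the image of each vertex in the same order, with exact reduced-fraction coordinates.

image vertices: (-2/13, -837/169, 413/169), (27/13, -1161/169, 502/169)

T1 reflect across z = 0: (-2, -1, -1) → (-2, -1, 1); (-3, -2, 1) → (-3, -2, -1)
T2 reflect across x = 0: (-2, -1, 1) → (2, -1, 1); (-3, -2, -1) → (3, -2, -1)
T3 rotate right-handed about the y-axis with cos θ = 5/13, sin θ = -12/13: (2, -1, 1) → (-2/13, -1, 29/13); (3, -2, -1) → (27/13, -2, 31/13)
T4 rotate right-handed about the x-axis with cos θ = 12/13, sin θ = -5/13: (-2/13, -1, 29/13) → (-2/13, -11/169, 413/169); (27/13, -2, 31/13) → (27/13, -157/169, 502/169)
T5 shear: y ← y − 2·z: (-2/13, -11/169, 413/169) → (-2/13, -837/169, 413/169); (27/13, -157/169, 502/169) → (27/13, -1161/169, 502/169)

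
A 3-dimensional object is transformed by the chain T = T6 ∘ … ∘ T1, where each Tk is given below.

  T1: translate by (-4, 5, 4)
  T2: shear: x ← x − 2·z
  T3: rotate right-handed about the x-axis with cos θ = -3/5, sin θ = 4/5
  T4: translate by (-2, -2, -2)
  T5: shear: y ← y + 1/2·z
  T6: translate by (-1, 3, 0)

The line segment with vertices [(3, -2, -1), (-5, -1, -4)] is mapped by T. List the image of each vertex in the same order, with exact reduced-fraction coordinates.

T1 translate by (-4, 5, 4): (3, -2, -1) → (-1, 3, 3); (-5, -1, -4) → (-9, 4, 0)
T2 shear: x ← x − 2·z: (-1, 3, 3) → (-7, 3, 3); (-9, 4, 0) → (-9, 4, 0)
T3 rotate right-handed about the x-axis with cos θ = -3/5, sin θ = 4/5: (-7, 3, 3) → (-7, -21/5, 3/5); (-9, 4, 0) → (-9, -12/5, 16/5)
T4 translate by (-2, -2, -2): (-7, -21/5, 3/5) → (-9, -31/5, -7/5); (-9, -12/5, 16/5) → (-11, -22/5, 6/5)
T5 shear: y ← y + 1/2·z: (-9, -31/5, -7/5) → (-9, -69/10, -7/5); (-11, -22/5, 6/5) → (-11, -19/5, 6/5)
T6 translate by (-1, 3, 0): (-9, -69/10, -7/5) → (-10, -39/10, -7/5); (-11, -19/5, 6/5) → (-12, -4/5, 6/5)

image vertices: (-10, -39/10, -7/5), (-12, -4/5, 6/5)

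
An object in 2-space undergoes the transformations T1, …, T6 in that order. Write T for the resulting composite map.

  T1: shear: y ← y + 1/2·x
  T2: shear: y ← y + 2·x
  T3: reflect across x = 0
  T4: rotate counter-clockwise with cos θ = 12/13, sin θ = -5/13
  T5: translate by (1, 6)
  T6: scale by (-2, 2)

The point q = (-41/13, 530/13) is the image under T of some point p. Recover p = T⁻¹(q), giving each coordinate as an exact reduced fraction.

T1 = [1 0 0; 1/2 1 0; 0 0 1]
T2·T1 = [1 0 0; 5/2 1 0; 0 0 1]
T3·…·T1 = [-1 0 0; 5/2 1 0; 0 0 1]
T4·…·T1 = [1/26 5/13 0; 35/13 12/13 0; 0 0 1]
T5·…·T1 = [1/26 5/13 1; 35/13 12/13 6; 0 0 1]
T6·…·T1 = [-1/13 -10/13 -2; 70/13 24/13 12; 0 0 1]
det M = 4; M⁻¹ = [6/13 5/26 -18/13; -35/26 -1/52 -32/13; 0 0 1]
M⁻¹ · (-41/13, 530/13)ᵀ = (5, 1)ᵀ

p = (5, 1)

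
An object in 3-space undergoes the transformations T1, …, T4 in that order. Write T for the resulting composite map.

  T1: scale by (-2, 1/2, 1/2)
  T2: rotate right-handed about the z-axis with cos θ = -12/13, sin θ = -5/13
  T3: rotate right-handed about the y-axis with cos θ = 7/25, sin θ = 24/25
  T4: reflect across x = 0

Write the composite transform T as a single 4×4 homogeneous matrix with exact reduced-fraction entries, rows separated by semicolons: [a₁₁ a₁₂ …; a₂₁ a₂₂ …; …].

T1 = [-2 0 0 0; 0 1/2 0 0; 0 0 1/2 0; 0 0 0 1]
T2·T1 = [24/13 5/26 0 0; 10/13 -6/13 0 0; 0 0 1/2 0; 0 0 0 1]
T3·…·T1 = [168/325 7/130 12/25 0; 10/13 -6/13 0 0; -576/325 -12/65 7/50 0; 0 0 0 1]
T4·…·T1 = [-168/325 -7/130 -12/25 0; 10/13 -6/13 0 0; -576/325 -12/65 7/50 0; 0 0 0 1]

T = [-168/325 -7/130 -12/25 0; 10/13 -6/13 0 0; -576/325 -12/65 7/50 0; 0 0 0 1]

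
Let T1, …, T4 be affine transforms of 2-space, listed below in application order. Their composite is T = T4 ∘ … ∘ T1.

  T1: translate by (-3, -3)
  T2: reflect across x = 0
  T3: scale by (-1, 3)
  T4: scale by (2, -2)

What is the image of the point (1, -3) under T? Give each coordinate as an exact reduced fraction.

T1 translate by (-3, -3): (1, -3) → (-2, -6)
T2 reflect across x = 0: (-2, -6) → (2, -6)
T3 scale by (-1, 3): (2, -6) → (-2, -18)
T4 scale by (2, -2): (-2, -18) → (-4, 36)

T(p) = (-4, 36)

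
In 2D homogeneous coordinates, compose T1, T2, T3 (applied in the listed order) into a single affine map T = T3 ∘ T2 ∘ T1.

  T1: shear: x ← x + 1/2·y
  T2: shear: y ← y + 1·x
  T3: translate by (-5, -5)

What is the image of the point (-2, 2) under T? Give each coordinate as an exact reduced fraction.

T(p) = (-6, -4)

T1 shear: x ← x + 1/2·y: (-2, 2) → (-1, 2)
T2 shear: y ← y + 1·x: (-1, 2) → (-1, 1)
T3 translate by (-5, -5): (-1, 1) → (-6, -4)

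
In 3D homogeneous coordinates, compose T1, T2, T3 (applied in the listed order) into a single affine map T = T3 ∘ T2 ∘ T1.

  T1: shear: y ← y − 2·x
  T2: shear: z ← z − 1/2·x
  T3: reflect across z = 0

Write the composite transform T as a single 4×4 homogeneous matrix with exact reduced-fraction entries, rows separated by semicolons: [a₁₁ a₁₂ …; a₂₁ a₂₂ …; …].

T = [1 0 0 0; -2 1 0 0; 1/2 0 -1 0; 0 0 0 1]

T1 = [1 0 0 0; -2 1 0 0; 0 0 1 0; 0 0 0 1]
T2·T1 = [1 0 0 0; -2 1 0 0; -1/2 0 1 0; 0 0 0 1]
T3·…·T1 = [1 0 0 0; -2 1 0 0; 1/2 0 -1 0; 0 0 0 1]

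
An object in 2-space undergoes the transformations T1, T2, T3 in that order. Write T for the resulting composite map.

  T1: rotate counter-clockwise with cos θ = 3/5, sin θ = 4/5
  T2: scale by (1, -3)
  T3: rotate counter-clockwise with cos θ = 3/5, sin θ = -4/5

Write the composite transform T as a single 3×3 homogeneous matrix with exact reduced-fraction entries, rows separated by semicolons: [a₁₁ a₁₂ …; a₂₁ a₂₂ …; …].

T1 = [3/5 -4/5 0; 4/5 3/5 0; 0 0 1]
T2·T1 = [3/5 -4/5 0; -12/5 -9/5 0; 0 0 1]
T3·…·T1 = [-39/25 -48/25 0; -48/25 -11/25 0; 0 0 1]

T = [-39/25 -48/25 0; -48/25 -11/25 0; 0 0 1]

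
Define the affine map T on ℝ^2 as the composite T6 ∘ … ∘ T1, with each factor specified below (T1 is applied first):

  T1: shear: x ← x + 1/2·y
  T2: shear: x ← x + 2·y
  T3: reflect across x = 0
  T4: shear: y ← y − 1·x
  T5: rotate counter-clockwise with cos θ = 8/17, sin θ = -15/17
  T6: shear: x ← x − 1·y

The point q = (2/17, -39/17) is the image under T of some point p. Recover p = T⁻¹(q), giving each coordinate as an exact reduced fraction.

T1 = [1 1/2 0; 0 1 0; 0 0 1]
T2·T1 = [1 5/2 0; 0 1 0; 0 0 1]
T3·…·T1 = [-1 -5/2 0; 0 1 0; 0 0 1]
T4·…·T1 = [-1 -5/2 0; 1 7/2 0; 0 0 1]
T5·…·T1 = [7/17 65/34 0; 23/17 131/34 0; 0 0 1]
T6·…·T1 = [-16/17 -33/17 0; 23/17 131/34 0; 0 0 1]
det M = -1; M⁻¹ = [-131/34 -33/17 0; 23/17 16/17 0; 0 0 1]
M⁻¹ · (2/17, -39/17)ᵀ = (4, -2)ᵀ

p = (4, -2)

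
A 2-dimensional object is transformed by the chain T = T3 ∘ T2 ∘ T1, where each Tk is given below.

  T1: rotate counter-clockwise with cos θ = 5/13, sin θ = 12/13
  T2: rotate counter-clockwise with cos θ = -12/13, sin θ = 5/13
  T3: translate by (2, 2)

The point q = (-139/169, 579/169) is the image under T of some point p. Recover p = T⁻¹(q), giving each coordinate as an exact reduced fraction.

p = (1, -3)

T1 = [5/13 -12/13 0; 12/13 5/13 0; 0 0 1]
T2·T1 = [-120/169 119/169 0; -119/169 -120/169 0; 0 0 1]
T3·…·T1 = [-120/169 119/169 2; -119/169 -120/169 2; 0 0 1]
det M = 1; M⁻¹ = [-120/169 -119/169 478/169; 119/169 -120/169 2/169; 0 0 1]
M⁻¹ · (-139/169, 579/169)ᵀ = (1, -3)ᵀ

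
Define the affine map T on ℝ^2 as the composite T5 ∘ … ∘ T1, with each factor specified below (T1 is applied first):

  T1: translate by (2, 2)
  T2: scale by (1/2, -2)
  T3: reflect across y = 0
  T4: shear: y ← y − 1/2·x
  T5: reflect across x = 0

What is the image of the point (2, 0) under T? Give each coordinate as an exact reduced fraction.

T(p) = (-2, 3)

T1 translate by (2, 2): (2, 0) → (4, 2)
T2 scale by (1/2, -2): (4, 2) → (2, -4)
T3 reflect across y = 0: (2, -4) → (2, 4)
T4 shear: y ← y − 1/2·x: (2, 4) → (2, 3)
T5 reflect across x = 0: (2, 3) → (-2, 3)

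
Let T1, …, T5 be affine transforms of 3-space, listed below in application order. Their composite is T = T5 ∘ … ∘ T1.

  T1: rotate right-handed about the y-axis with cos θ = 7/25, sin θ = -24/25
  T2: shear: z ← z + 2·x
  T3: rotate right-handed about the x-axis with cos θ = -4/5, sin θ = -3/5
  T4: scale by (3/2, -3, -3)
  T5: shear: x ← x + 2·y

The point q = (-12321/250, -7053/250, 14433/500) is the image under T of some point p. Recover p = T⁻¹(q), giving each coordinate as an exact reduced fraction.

p = (5, -7/4, -7/2)

T1 = [7/25 0 -24/25 0; 0 1 0 0; 24/25 0 7/25 0; 0 0 0 1]
T2·T1 = [7/25 0 -24/25 0; 0 1 0 0; 38/25 0 -41/25 0; 0 0 0 1]
T3·…·T1 = [7/25 0 -24/25 0; 114/125 -4/5 -123/125 0; -152/125 -3/5 164/125 0; 0 0 0 1]
T4·…·T1 = [21/50 0 -36/25 0; -342/125 12/5 369/125 0; 456/125 9/5 -492/125 0; 0 0 0 1]
T5·…·T1 = [-1263/250 24/5 558/125 0; -342/125 12/5 369/125 0; 456/125 9/5 -492/125 0; 0 0 0 1]
det M = 27/2; M⁻¹ = [-82/75 748/375 32/125 0; 0 4/15 1/5 0; -76/75 739/375 28/375 0; 0 0 0 1]
M⁻¹ · (-12321/250, -7053/250, 14433/500)ᵀ = (5, -7/4, -7/2)ᵀ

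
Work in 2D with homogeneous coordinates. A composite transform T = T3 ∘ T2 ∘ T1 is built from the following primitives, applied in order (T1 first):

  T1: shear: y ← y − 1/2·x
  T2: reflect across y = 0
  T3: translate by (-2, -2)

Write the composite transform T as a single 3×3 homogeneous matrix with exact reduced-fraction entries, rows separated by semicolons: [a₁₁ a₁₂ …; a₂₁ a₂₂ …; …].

T = [1 0 -2; 1/2 -1 -2; 0 0 1]

T1 = [1 0 0; -1/2 1 0; 0 0 1]
T2·T1 = [1 0 0; 1/2 -1 0; 0 0 1]
T3·…·T1 = [1 0 -2; 1/2 -1 -2; 0 0 1]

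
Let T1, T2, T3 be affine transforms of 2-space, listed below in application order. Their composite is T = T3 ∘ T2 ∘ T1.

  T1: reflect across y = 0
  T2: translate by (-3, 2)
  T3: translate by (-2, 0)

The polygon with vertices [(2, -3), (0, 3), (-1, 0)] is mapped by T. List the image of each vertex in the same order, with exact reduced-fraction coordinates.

T1 reflect across y = 0: (2, -3) → (2, 3); (0, 3) → (0, -3); (-1, 0) → (-1, 0)
T2 translate by (-3, 2): (2, 3) → (-1, 5); (0, -3) → (-3, -1); (-1, 0) → (-4, 2)
T3 translate by (-2, 0): (-1, 5) → (-3, 5); (-3, -1) → (-5, -1); (-4, 2) → (-6, 2)

image vertices: (-3, 5), (-5, -1), (-6, 2)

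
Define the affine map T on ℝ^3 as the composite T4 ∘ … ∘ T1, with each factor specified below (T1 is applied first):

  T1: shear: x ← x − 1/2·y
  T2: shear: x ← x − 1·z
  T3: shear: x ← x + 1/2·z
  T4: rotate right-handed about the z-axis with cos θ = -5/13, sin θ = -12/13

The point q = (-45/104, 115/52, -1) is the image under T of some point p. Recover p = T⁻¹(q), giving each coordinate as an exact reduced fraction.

p = (-3, -5/4, -1)

T1 = [1 -1/2 0 0; 0 1 0 0; 0 0 1 0; 0 0 0 1]
T2·T1 = [1 -1/2 -1 0; 0 1 0 0; 0 0 1 0; 0 0 0 1]
T3·…·T1 = [1 -1/2 -1/2 0; 0 1 0 0; 0 0 1 0; 0 0 0 1]
T4·…·T1 = [-5/13 29/26 5/26 0; -12/13 1/13 6/13 0; 0 0 1 0; 0 0 0 1]
det M = 1; M⁻¹ = [1/13 -29/26 1/2 0; 12/13 -5/13 0 0; 0 0 1 0; 0 0 0 1]
M⁻¹ · (-45/104, 115/52, -1)ᵀ = (-3, -5/4, -1)ᵀ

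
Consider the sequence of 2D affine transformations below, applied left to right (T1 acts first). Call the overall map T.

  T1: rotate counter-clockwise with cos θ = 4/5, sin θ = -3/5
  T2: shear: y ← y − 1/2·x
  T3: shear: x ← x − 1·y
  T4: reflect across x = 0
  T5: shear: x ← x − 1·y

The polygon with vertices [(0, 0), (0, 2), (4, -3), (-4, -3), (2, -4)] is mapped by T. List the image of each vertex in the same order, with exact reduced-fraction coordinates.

T1 rotate counter-clockwise with cos θ = 4/5, sin θ = -3/5: (0, 0) → (0, 0); (0, 2) → (6/5, 8/5); (4, -3) → (7/5, -24/5); (-4, -3) → (-5, 0); (2, -4) → (-4/5, -22/5)
T2 shear: y ← y − 1/2·x: (0, 0) → (0, 0); (6/5, 8/5) → (6/5, 1); (7/5, -24/5) → (7/5, -11/2); (-5, 0) → (-5, 5/2); (-4/5, -22/5) → (-4/5, -4)
T3 shear: x ← x − 1·y: (0, 0) → (0, 0); (6/5, 1) → (1/5, 1); (7/5, -11/2) → (69/10, -11/2); (-5, 5/2) → (-15/2, 5/2); (-4/5, -4) → (16/5, -4)
T4 reflect across x = 0: (0, 0) → (0, 0); (1/5, 1) → (-1/5, 1); (69/10, -11/2) → (-69/10, -11/2); (-15/2, 5/2) → (15/2, 5/2); (16/5, -4) → (-16/5, -4)
T5 shear: x ← x − 1·y: (0, 0) → (0, 0); (-1/5, 1) → (-6/5, 1); (-69/10, -11/2) → (-7/5, -11/2); (15/2, 5/2) → (5, 5/2); (-16/5, -4) → (4/5, -4)

image vertices: (0, 0), (-6/5, 1), (-7/5, -11/2), (5, 5/2), (4/5, -4)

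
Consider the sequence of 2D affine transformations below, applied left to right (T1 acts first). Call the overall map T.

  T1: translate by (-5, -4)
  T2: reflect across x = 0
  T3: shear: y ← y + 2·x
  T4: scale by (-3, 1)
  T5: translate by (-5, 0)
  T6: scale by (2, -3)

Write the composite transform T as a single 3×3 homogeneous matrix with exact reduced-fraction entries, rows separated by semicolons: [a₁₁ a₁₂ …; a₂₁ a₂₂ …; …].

T1 = [1 0 -5; 0 1 -4; 0 0 1]
T2·T1 = [-1 0 5; 0 1 -4; 0 0 1]
T3·…·T1 = [-1 0 5; -2 1 6; 0 0 1]
T4·…·T1 = [3 0 -15; -2 1 6; 0 0 1]
T5·…·T1 = [3 0 -20; -2 1 6; 0 0 1]
T6·…·T1 = [6 0 -40; 6 -3 -18; 0 0 1]

T = [6 0 -40; 6 -3 -18; 0 0 1]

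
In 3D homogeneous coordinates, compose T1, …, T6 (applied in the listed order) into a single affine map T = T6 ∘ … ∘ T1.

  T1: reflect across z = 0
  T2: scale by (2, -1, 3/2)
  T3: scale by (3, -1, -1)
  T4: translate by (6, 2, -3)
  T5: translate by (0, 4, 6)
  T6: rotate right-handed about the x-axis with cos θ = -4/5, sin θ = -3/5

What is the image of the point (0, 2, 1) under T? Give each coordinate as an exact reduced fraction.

T(p) = (6, -37/10, -42/5)

T1 reflect across z = 0: (0, 2, 1) → (0, 2, -1)
T2 scale by (2, -1, 3/2): (0, 2, -1) → (0, -2, -3/2)
T3 scale by (3, -1, -1): (0, -2, -3/2) → (0, 2, 3/2)
T4 translate by (6, 2, -3): (0, 2, 3/2) → (6, 4, -3/2)
T5 translate by (0, 4, 6): (6, 4, -3/2) → (6, 8, 9/2)
T6 rotate right-handed about the x-axis with cos θ = -4/5, sin θ = -3/5: (6, 8, 9/2) → (6, -37/10, -42/5)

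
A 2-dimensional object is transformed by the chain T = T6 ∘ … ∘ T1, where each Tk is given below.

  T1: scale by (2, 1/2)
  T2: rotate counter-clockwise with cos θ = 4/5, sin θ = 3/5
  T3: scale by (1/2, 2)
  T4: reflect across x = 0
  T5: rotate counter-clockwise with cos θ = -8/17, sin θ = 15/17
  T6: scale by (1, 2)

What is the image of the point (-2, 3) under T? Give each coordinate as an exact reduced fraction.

T(p) = (98/85, 999/170)

T1 scale by (2, 1/2): (-2, 3) → (-4, 3/2)
T2 rotate counter-clockwise with cos θ = 4/5, sin θ = 3/5: (-4, 3/2) → (-41/10, -6/5)
T3 scale by (1/2, 2): (-41/10, -6/5) → (-41/20, -12/5)
T4 reflect across x = 0: (-41/20, -12/5) → (41/20, -12/5)
T5 rotate counter-clockwise with cos θ = -8/17, sin θ = 15/17: (41/20, -12/5) → (98/85, 999/340)
T6 scale by (1, 2): (98/85, 999/340) → (98/85, 999/170)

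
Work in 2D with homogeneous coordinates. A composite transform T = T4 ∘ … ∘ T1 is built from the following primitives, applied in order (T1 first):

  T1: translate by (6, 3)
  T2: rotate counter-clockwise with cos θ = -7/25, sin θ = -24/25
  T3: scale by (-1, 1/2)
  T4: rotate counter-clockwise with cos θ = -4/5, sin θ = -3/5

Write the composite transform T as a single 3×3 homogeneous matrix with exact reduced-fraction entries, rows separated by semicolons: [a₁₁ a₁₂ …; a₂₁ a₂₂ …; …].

T1 = [1 0 6; 0 1 3; 0 0 1]
T2·T1 = [-7/25 24/25 6/5; -24/25 -7/25 -33/5; 0 0 1]
T3·…·T1 = [7/25 -24/25 -6/5; -12/25 -7/50 -33/10; 0 0 1]
T4·…·T1 = [-64/125 171/250 -51/50; 27/125 86/125 84/25; 0 0 1]

T = [-64/125 171/250 -51/50; 27/125 86/125 84/25; 0 0 1]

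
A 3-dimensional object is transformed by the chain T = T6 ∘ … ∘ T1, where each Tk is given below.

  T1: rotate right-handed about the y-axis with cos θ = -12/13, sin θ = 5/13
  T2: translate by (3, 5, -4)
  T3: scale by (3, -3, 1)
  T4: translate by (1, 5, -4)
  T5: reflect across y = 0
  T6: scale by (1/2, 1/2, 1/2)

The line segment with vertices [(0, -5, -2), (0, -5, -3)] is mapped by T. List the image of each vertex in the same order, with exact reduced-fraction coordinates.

T1 rotate right-handed about the y-axis with cos θ = -12/13, sin θ = 5/13: (0, -5, -2) → (-10/13, -5, 24/13); (0, -5, -3) → (-15/13, -5, 36/13)
T2 translate by (3, 5, -4): (-10/13, -5, 24/13) → (29/13, 0, -28/13); (-15/13, -5, 36/13) → (24/13, 0, -16/13)
T3 scale by (3, -3, 1): (29/13, 0, -28/13) → (87/13, 0, -28/13); (24/13, 0, -16/13) → (72/13, 0, -16/13)
T4 translate by (1, 5, -4): (87/13, 0, -28/13) → (100/13, 5, -80/13); (72/13, 0, -16/13) → (85/13, 5, -68/13)
T5 reflect across y = 0: (100/13, 5, -80/13) → (100/13, -5, -80/13); (85/13, 5, -68/13) → (85/13, -5, -68/13)
T6 scale by (1/2, 1/2, 1/2): (100/13, -5, -80/13) → (50/13, -5/2, -40/13); (85/13, -5, -68/13) → (85/26, -5/2, -34/13)

image vertices: (50/13, -5/2, -40/13), (85/26, -5/2, -34/13)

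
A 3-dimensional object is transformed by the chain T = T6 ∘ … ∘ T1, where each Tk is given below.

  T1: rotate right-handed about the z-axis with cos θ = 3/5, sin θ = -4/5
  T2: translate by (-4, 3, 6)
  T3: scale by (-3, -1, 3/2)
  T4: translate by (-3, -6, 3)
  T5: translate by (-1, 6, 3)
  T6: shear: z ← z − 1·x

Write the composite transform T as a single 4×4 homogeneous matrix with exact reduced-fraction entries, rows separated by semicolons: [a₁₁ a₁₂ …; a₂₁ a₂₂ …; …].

T = [-9/5 -12/5 0 8; 4/5 -3/5 0 -3; 9/5 12/5 3/2 7; 0 0 0 1]

T1 = [3/5 4/5 0 0; -4/5 3/5 0 0; 0 0 1 0; 0 0 0 1]
T2·T1 = [3/5 4/5 0 -4; -4/5 3/5 0 3; 0 0 1 6; 0 0 0 1]
T3·…·T1 = [-9/5 -12/5 0 12; 4/5 -3/5 0 -3; 0 0 3/2 9; 0 0 0 1]
T4·…·T1 = [-9/5 -12/5 0 9; 4/5 -3/5 0 -9; 0 0 3/2 12; 0 0 0 1]
T5·…·T1 = [-9/5 -12/5 0 8; 4/5 -3/5 0 -3; 0 0 3/2 15; 0 0 0 1]
T6·…·T1 = [-9/5 -12/5 0 8; 4/5 -3/5 0 -3; 9/5 12/5 3/2 7; 0 0 0 1]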